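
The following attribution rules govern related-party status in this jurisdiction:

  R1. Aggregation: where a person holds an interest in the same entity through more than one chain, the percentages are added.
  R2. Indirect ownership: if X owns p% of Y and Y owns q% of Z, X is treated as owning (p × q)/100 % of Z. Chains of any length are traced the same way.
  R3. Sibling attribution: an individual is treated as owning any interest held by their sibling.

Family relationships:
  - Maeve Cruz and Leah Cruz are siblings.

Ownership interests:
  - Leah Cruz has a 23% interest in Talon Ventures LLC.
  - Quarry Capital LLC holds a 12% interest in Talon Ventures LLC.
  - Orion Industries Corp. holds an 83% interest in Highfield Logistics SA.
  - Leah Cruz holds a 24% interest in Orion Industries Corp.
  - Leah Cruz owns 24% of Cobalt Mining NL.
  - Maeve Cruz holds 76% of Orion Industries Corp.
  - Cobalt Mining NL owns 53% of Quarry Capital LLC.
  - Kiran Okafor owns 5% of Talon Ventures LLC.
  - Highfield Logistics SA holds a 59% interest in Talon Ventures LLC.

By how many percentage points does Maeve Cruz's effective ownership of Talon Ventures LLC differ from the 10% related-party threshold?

63.4964

By sibling attribution (R3), Maeve Cruz is treated as also owning Leah Cruz's interest in Orion Industries Corp, giving 76% + 24% = 100%.
By sibling attribution (R3), Maeve Cruz is treated as owning Leah Cruz's 24% interest in Cobalt Mining NL.
By sibling attribution (R3), Maeve Cruz is treated as owning Leah Cruz's 23% interest in Talon Ventures LLC.
Chain via Orion Industries Corp. → Highfield Logistics SA (R2): 100% × 83% × 59% = 48.97% of Talon Ventures LLC.
Chain via Cobalt Mining NL → Quarry Capital LLC (R2): 24% × 53% × 12% = 1.5264% of Talon Ventures LLC.
Direct interest in Talon Ventures LLC: 23%.
Aggregating (R1): 48.97% + 1.5264% + 23% = 73.4964%.
73.4964% exceeds the 10% threshold by 63.4964 percentage points.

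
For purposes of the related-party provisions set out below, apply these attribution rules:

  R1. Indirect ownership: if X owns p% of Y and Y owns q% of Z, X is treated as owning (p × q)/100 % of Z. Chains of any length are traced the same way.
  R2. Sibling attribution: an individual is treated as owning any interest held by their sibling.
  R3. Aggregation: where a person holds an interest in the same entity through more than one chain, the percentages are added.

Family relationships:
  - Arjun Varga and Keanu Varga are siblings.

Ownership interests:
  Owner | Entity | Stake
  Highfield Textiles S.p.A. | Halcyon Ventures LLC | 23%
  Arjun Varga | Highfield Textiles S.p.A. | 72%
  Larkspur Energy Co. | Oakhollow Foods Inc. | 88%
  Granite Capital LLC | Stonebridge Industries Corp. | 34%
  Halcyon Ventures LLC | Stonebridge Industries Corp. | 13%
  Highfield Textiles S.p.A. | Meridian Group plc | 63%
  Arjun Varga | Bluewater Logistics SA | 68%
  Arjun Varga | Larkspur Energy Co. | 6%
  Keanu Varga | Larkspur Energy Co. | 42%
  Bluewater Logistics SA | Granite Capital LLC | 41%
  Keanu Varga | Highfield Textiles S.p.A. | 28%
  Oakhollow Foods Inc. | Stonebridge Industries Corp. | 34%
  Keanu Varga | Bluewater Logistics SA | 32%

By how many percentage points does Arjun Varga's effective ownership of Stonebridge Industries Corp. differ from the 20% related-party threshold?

By sibling attribution (R2), Arjun Varga is treated as also owning Keanu Varga's interest in Highfield Textiles S.p.A, giving 72% + 28% = 100%.
By sibling attribution (R2), Arjun Varga is treated as also owning Keanu Varga's interest in Larkspur Energy Co, giving 6% + 42% = 48%.
By sibling attribution (R2), Arjun Varga is treated as also owning Keanu Varga's interest in Bluewater Logistics SA, giving 68% + 32% = 100%.
Chain via Highfield Textiles S.p.A. → Halcyon Ventures LLC (R1): 100% × 23% × 13% = 2.99% of Stonebridge Industries Corp.
Chain via Larkspur Energy Co. → Oakhollow Foods Inc. (R1): 48% × 88% × 34% = 14.3616% of Stonebridge Industries Corp.
Chain via Bluewater Logistics SA → Granite Capital LLC (R1): 100% × 41% × 34% = 13.94% of Stonebridge Industries Corp.
Aggregating (R3): 2.99% + 14.3616% + 13.94% = 31.2916%.
31.2916% exceeds the 20% threshold by 11.2916 percentage points.

11.2916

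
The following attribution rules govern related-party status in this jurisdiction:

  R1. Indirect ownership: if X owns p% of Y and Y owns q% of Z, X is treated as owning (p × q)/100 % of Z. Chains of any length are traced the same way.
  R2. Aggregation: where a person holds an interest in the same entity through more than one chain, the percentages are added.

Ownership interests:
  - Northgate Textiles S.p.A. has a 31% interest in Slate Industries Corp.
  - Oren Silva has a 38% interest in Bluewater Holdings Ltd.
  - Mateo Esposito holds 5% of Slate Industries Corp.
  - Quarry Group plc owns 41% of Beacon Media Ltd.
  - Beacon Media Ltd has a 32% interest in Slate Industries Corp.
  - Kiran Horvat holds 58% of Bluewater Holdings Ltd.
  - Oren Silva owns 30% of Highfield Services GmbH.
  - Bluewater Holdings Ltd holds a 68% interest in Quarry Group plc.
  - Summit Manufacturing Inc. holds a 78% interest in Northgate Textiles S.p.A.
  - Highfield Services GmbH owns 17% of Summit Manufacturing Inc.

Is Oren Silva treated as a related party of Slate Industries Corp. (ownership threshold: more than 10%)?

No

Chain via Bluewater Holdings Ltd → Quarry Group plc → Beacon Media Ltd (R1): 38% × 68% × 41% × 32% = 3.390208% of Slate Industries Corp.
Chain via Highfield Services GmbH → Summit Manufacturing Inc. → Northgate Textiles S.p.A. (R1): 30% × 17% × 78% × 31% = 1.23318% of Slate Industries Corp.
Aggregating (R2): 3.390208% + 1.23318% = 4.623388%.
4.623388% does not exceed the 10% threshold, so Oren is not a related party to Slate Industries Corp.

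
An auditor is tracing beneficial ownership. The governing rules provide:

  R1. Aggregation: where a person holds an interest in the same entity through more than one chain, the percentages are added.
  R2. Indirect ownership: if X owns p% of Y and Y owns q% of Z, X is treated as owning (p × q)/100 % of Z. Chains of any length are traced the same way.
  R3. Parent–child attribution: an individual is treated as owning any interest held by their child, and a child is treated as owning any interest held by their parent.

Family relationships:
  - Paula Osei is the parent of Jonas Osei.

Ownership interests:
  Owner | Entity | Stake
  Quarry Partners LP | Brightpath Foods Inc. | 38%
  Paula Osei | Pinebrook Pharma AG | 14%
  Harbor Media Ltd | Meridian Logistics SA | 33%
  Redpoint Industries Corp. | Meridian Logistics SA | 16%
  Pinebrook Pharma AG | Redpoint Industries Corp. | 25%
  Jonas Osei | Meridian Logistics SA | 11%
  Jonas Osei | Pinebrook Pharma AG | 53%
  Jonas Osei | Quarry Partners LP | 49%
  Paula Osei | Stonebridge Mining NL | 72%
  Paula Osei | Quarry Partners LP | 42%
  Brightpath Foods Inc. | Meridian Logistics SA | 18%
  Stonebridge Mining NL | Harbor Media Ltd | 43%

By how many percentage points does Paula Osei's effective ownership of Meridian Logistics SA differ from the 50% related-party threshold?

By parent–child attribution (R3), Paula Osei is treated as also owning Jonas Osei's interest in Quarry Partners LP, giving 42% + 49% = 91%.
By parent–child attribution (R3), Paula Osei is treated as also owning Jonas Osei's interest in Pinebrook Pharma AG, giving 14% + 53% = 67%.
By parent–child attribution (R3), Paula Osei is treated as owning Jonas Osei's 11% interest in Meridian Logistics SA.
Chain via Quarry Partners LP → Brightpath Foods Inc. (R2): 91% × 38% × 18% = 6.2244% of Meridian Logistics SA.
Chain via Stonebridge Mining NL → Harbor Media Ltd (R2): 72% × 43% × 33% = 10.2168% of Meridian Logistics SA.
Chain via Pinebrook Pharma AG → Redpoint Industries Corp. (R2): 67% × 25% × 16% = 2.68% of Meridian Logistics SA.
Direct interest in Meridian Logistics SA: 11%.
Aggregating (R1): 6.2244% + 10.2168% + 2.68% + 11% = 30.1212%.
30.1212% falls short of the 50% threshold by 19.8788 percentage points.

19.8788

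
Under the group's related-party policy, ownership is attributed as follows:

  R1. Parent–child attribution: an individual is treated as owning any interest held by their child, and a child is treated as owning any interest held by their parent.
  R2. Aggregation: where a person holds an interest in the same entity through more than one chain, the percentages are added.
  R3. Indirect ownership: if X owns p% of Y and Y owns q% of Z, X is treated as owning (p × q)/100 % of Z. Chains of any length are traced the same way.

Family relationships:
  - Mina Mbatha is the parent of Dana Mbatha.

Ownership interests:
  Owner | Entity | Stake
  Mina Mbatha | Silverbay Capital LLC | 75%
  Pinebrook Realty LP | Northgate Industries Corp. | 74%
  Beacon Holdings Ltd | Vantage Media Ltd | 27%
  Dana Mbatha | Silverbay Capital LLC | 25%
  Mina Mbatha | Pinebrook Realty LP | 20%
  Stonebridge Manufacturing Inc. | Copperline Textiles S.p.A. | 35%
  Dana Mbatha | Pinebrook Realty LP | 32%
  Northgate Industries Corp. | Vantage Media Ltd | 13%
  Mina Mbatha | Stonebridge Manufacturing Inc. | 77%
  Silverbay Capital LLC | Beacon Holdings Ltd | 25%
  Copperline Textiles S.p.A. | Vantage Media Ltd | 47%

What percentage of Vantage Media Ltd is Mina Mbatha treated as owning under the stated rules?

By parent–child attribution (R1), Mina Mbatha is treated as also owning Dana Mbatha's interest in Silverbay Capital LLC, giving 75% + 25% = 100%.
By parent–child attribution (R1), Mina Mbatha is treated as also owning Dana Mbatha's interest in Pinebrook Realty LP, giving 20% + 32% = 52%.
Chain via Stonebridge Manufacturing Inc. → Copperline Textiles S.p.A. (R3): 77% × 35% × 47% = 12.6665% of Vantage Media Ltd.
Chain via Silverbay Capital LLC → Beacon Holdings Ltd (R3): 100% × 25% × 27% = 6.75% of Vantage Media Ltd.
Chain via Pinebrook Realty LP → Northgate Industries Corp. (R3): 52% × 74% × 13% = 5.0024% of Vantage Media Ltd.
Aggregating (R2): 12.6665% + 6.75% + 5.0024% = 24.4189%.

24.4189%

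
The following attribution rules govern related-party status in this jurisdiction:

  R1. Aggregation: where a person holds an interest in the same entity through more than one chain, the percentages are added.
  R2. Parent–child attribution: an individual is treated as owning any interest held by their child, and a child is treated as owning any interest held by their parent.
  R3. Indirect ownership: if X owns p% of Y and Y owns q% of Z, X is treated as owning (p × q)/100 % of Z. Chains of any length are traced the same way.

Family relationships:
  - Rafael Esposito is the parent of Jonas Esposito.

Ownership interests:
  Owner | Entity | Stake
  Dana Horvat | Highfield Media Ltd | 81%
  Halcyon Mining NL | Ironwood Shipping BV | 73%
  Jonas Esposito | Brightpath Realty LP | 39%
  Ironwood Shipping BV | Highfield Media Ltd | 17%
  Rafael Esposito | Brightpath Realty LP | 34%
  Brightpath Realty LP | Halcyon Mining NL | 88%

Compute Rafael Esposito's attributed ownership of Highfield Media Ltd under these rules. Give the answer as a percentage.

7.972184%

By parent–child attribution (R2), Rafael Esposito is treated as also owning Jonas Esposito's interest in Brightpath Realty LP, giving 34% + 39% = 73%.
Chain via Brightpath Realty LP → Halcyon Mining NL → Ironwood Shipping BV (R3): 73% × 88% × 73% × 17% = 7.972184% of Highfield Media Ltd.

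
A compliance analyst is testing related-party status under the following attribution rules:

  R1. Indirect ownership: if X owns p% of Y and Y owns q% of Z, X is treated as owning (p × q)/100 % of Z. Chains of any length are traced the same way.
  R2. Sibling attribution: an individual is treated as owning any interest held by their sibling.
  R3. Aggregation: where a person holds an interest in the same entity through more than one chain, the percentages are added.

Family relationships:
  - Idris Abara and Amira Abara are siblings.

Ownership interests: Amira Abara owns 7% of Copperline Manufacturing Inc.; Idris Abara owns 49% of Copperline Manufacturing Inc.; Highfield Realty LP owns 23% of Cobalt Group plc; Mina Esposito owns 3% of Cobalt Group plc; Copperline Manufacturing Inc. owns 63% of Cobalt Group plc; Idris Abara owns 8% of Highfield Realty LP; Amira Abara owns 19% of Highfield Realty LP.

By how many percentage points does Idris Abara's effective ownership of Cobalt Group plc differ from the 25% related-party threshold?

By sibling attribution (R2), Idris Abara is treated as also owning Amira Abara's interest in Highfield Realty LP, giving 8% + 19% = 27%.
By sibling attribution (R2), Idris Abara is treated as also owning Amira Abara's interest in Copperline Manufacturing Inc, giving 49% + 7% = 56%.
Chain via Highfield Realty LP (R1): 27% × 23% = 6.21% of Cobalt Group plc.
Chain via Copperline Manufacturing Inc. (R1): 56% × 63% = 35.28% of Cobalt Group plc.
Aggregating (R3): 6.21% + 35.28% = 41.49%.
41.49% exceeds the 25% threshold by 16.49 percentage points.

16.49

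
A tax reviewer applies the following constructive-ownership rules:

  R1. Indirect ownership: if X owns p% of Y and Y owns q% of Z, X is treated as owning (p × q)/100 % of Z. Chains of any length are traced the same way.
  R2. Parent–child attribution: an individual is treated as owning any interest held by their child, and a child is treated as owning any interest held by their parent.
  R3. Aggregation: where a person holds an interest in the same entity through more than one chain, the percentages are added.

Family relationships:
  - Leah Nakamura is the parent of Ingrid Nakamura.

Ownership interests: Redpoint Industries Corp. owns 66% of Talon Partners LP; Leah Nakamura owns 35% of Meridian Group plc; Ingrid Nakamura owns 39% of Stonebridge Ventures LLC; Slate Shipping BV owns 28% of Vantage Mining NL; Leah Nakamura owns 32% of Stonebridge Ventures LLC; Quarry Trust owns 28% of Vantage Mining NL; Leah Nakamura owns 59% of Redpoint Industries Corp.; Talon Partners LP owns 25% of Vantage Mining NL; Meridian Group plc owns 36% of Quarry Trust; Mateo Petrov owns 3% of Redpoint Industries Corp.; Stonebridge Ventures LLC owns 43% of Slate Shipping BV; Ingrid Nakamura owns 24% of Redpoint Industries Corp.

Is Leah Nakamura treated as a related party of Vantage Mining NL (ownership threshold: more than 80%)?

No

By parent–child attribution (R2), Leah Nakamura is treated as also owning Ingrid Nakamura's interest in Stonebridge Ventures LLC, giving 32% + 39% = 71%.
By parent–child attribution (R2), Leah Nakamura is treated as also owning Ingrid Nakamura's interest in Redpoint Industries Corp, giving 59% + 24% = 83%.
Chain via Stonebridge Ventures LLC → Slate Shipping BV (R1): 71% × 43% × 28% = 8.5484% of Vantage Mining NL.
Chain via Meridian Group plc → Quarry Trust (R1): 35% × 36% × 28% = 3.528% of Vantage Mining NL.
Chain via Redpoint Industries Corp. → Talon Partners LP (R1): 83% × 66% × 25% = 13.695% of Vantage Mining NL.
Aggregating (R3): 8.5484% + 3.528% + 13.695% = 25.7714%.
25.7714% does not exceed the 80% threshold, so Leah is not a related party to Vantage Mining NL.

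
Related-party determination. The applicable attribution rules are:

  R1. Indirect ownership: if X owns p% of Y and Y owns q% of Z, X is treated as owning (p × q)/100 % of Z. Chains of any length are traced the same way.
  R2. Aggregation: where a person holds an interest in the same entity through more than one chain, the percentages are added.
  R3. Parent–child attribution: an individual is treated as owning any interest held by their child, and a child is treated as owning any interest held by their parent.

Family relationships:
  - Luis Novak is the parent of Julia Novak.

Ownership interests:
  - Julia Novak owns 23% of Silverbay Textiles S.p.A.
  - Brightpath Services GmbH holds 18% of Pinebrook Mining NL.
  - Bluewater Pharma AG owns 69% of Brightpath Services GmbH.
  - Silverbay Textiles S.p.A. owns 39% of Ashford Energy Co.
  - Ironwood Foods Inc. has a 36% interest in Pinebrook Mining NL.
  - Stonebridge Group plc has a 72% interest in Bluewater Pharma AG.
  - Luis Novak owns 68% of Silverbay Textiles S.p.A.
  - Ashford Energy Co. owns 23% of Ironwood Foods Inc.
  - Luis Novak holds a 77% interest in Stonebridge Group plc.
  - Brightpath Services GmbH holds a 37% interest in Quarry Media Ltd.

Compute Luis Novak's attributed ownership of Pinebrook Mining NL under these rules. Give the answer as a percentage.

By parent–child attribution (R3), Luis Novak is treated as also owning Julia Novak's interest in Silverbay Textiles S.p.A, giving 68% + 23% = 91%.
Chain via Silverbay Textiles S.p.A. → Ashford Energy Co. → Ironwood Foods Inc. (R1): 91% × 39% × 23% × 36% = 2.938572% of Pinebrook Mining NL.
Chain via Stonebridge Group plc → Bluewater Pharma AG → Brightpath Services GmbH (R1): 77% × 72% × 69% × 18% = 6.885648% of Pinebrook Mining NL.
Aggregating (R2): 2.938572% + 6.885648% = 9.82422%.

9.82422%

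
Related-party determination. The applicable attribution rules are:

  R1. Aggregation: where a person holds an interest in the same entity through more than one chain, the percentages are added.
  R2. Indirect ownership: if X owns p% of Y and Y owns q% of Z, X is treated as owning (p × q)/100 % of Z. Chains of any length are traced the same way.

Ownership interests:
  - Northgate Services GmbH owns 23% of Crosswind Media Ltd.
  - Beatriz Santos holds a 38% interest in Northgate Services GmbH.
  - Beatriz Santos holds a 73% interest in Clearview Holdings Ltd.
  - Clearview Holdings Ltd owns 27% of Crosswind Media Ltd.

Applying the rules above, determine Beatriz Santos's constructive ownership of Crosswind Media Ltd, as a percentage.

28.45%

Chain via Northgate Services GmbH (R2): 38% × 23% = 8.74% of Crosswind Media Ltd.
Chain via Clearview Holdings Ltd (R2): 73% × 27% = 19.71% of Crosswind Media Ltd.
Aggregating (R1): 8.74% + 19.71% = 28.45%.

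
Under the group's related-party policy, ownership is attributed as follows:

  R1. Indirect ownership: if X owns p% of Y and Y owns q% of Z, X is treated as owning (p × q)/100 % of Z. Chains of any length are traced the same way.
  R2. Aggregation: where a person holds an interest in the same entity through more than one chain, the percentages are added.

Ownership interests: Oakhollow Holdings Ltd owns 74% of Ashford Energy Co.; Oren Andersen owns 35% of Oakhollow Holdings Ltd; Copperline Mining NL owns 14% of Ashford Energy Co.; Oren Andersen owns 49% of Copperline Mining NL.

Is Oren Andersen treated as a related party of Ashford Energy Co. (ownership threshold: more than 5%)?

Chain via Copperline Mining NL (R1): 49% × 14% = 6.86% of Ashford Energy Co.
Chain via Oakhollow Holdings Ltd (R1): 35% × 74% = 25.9% of Ashford Energy Co.
Aggregating (R2): 6.86% + 25.9% = 32.76%.
32.76% exceeds the 5% threshold, so Oren is a related party to Ashford Energy Co.

Yes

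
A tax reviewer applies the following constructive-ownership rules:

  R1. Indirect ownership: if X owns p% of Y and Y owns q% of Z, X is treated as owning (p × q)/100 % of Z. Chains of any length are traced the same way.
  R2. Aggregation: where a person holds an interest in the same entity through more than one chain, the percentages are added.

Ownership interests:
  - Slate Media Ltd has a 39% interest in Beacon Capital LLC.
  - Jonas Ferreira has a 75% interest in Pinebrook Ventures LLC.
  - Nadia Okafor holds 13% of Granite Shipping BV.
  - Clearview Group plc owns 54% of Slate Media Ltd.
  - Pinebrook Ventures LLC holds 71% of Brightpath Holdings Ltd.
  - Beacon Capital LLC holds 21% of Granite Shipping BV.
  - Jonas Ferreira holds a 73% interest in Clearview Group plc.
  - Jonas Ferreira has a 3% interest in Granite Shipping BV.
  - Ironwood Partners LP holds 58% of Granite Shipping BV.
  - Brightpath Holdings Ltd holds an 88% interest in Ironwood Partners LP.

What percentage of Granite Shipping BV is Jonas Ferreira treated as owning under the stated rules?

33.407298%

Chain via Pinebrook Ventures LLC → Brightpath Holdings Ltd → Ironwood Partners LP (R1): 75% × 71% × 88% × 58% = 27.1788% of Granite Shipping BV.
Chain via Clearview Group plc → Slate Media Ltd → Beacon Capital LLC (R1): 73% × 54% × 39% × 21% = 3.228498% of Granite Shipping BV.
Direct interest in Granite Shipping BV: 3%.
Aggregating (R2): 27.1788% + 3.228498% + 3% = 33.407298%.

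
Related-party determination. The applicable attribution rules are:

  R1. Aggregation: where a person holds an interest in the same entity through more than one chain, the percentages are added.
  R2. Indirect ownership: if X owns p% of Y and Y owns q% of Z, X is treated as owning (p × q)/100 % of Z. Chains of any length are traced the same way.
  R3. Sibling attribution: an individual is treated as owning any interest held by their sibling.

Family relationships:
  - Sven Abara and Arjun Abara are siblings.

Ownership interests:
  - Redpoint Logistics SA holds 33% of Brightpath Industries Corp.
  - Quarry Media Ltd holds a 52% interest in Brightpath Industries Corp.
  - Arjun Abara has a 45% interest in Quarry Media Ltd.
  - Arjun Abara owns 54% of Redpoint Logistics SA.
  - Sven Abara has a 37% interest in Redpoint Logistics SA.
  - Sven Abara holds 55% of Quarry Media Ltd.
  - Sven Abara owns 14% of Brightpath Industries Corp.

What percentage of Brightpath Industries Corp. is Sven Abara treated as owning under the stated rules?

96.03%

By sibling attribution (R3), Sven Abara is treated as also owning Arjun Abara's interest in Redpoint Logistics SA, giving 37% + 54% = 91%.
By sibling attribution (R3), Sven Abara is treated as also owning Arjun Abara's interest in Quarry Media Ltd, giving 55% + 45% = 100%.
Chain via Redpoint Logistics SA (R2): 91% × 33% = 30.03% of Brightpath Industries Corp.
Chain via Quarry Media Ltd (R2): 100% × 52% = 52% of Brightpath Industries Corp.
Direct interest in Brightpath Industries Corp: 14%.
Aggregating (R1): 30.03% + 52% + 14% = 96.03%.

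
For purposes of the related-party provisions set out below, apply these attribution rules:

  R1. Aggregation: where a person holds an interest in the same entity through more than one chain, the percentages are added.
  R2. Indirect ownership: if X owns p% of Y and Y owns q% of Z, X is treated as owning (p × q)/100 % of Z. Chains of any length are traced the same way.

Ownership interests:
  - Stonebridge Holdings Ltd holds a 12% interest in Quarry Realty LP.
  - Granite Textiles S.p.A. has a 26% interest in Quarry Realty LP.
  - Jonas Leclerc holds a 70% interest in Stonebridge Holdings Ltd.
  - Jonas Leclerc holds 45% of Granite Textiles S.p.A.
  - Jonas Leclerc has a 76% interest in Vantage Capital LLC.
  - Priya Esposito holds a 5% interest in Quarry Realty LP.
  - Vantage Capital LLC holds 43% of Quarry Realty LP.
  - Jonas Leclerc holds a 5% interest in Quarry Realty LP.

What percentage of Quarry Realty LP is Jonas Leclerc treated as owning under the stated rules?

57.78%

Chain via Granite Textiles S.p.A. (R2): 45% × 26% = 11.7% of Quarry Realty LP.
Chain via Vantage Capital LLC (R2): 76% × 43% = 32.68% of Quarry Realty LP.
Chain via Stonebridge Holdings Ltd (R2): 70% × 12% = 8.4% of Quarry Realty LP.
Direct interest in Quarry Realty LP: 5%.
Aggregating (R1): 11.7% + 32.68% + 8.4% + 5% = 57.78%.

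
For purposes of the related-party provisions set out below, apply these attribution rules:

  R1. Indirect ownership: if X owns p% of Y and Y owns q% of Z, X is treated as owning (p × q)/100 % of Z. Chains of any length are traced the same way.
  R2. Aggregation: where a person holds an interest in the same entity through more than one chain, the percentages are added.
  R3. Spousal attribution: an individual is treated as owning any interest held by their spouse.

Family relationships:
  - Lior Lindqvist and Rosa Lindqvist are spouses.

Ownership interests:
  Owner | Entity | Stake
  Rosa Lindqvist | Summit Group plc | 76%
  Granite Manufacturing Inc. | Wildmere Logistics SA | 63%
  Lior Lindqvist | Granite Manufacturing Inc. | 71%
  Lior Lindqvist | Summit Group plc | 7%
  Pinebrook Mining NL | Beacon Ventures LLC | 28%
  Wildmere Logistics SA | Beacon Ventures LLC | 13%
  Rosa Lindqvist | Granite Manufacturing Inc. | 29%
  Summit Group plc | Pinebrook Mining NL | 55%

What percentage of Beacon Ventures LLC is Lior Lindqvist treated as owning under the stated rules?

20.972%

By spousal attribution (R3), Lior Lindqvist is treated as also owning Rosa Lindqvist's interest in Granite Manufacturing Inc, giving 71% + 29% = 100%.
By spousal attribution (R3), Lior Lindqvist is treated as also owning Rosa Lindqvist's interest in Summit Group plc, giving 7% + 76% = 83%.
Chain via Granite Manufacturing Inc. → Wildmere Logistics SA (R1): 100% × 63% × 13% = 8.19% of Beacon Ventures LLC.
Chain via Summit Group plc → Pinebrook Mining NL (R1): 83% × 55% × 28% = 12.782% of Beacon Ventures LLC.
Aggregating (R2): 8.19% + 12.782% = 20.972%.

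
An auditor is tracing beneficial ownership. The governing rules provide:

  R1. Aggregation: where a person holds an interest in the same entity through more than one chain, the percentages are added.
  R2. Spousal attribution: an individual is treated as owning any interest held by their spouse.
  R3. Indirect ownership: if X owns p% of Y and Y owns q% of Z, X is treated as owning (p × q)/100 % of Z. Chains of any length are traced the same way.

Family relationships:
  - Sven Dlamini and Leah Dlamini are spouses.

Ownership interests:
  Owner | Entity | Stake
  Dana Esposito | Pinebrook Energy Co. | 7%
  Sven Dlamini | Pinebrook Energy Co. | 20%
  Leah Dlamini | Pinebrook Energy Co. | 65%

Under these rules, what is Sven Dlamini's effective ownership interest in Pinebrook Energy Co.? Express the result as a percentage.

By spousal attribution (R2), Sven Dlamini is treated as also owning Leah Dlamini's interest in Pinebrook Energy Co, giving 20% + 65% = 85%.
Direct interest in Pinebrook Energy Co: 85%.

85%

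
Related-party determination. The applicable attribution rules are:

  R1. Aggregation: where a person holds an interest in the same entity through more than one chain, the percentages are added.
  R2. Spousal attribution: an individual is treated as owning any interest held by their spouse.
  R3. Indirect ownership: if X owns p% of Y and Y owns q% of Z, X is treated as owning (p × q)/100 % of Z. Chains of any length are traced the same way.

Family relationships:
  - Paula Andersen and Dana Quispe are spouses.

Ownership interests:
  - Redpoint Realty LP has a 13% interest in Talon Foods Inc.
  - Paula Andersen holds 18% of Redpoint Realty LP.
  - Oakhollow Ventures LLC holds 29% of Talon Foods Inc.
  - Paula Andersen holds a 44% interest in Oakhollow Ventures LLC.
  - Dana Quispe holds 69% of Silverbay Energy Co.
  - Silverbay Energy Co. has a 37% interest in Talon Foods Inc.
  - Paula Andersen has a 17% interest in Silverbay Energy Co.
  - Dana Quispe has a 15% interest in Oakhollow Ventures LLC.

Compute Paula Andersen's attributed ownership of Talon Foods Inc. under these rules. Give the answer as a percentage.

By spousal attribution (R2), Paula Andersen is treated as also owning Dana Quispe's interest in Silverbay Energy Co, giving 17% + 69% = 86%.
By spousal attribution (R2), Paula Andersen is treated as also owning Dana Quispe's interest in Oakhollow Ventures LLC, giving 44% + 15% = 59%.
Chain via Silverbay Energy Co. (R3): 86% × 37% = 31.82% of Talon Foods Inc.
Chain via Redpoint Realty LP (R3): 18% × 13% = 2.34% of Talon Foods Inc.
Chain via Oakhollow Ventures LLC (R3): 59% × 29% = 17.11% of Talon Foods Inc.
Aggregating (R1): 31.82% + 2.34% + 17.11% = 51.27%.

51.27%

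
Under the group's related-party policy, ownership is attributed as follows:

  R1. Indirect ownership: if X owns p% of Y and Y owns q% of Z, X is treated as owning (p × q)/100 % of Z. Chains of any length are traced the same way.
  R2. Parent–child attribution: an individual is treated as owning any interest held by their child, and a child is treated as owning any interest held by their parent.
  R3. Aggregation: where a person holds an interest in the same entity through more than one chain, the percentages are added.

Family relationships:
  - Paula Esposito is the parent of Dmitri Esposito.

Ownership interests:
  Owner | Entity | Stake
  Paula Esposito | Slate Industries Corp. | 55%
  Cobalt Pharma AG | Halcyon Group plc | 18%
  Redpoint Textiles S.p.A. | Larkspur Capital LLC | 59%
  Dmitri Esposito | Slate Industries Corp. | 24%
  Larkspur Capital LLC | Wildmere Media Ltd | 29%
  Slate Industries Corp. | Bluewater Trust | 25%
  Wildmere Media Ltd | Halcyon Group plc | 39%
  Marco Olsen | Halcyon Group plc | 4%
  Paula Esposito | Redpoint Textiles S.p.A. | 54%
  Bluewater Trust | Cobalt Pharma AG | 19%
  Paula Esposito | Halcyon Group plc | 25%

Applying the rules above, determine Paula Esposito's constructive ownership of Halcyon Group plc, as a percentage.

By parent–child attribution (R2), Paula Esposito is treated as also owning Dmitri Esposito's interest in Slate Industries Corp, giving 55% + 24% = 79%.
Chain via Slate Industries Corp. → Bluewater Trust → Cobalt Pharma AG (R1): 79% × 25% × 19% × 18% = 0.67545% of Halcyon Group plc.
Chain via Redpoint Textiles S.p.A. → Larkspur Capital LLC → Wildmere Media Ltd (R1): 54% × 59% × 29% × 39% = 3.603366% of Halcyon Group plc.
Direct interest in Halcyon Group plc: 25%.
Aggregating (R3): 0.67545% + 3.603366% + 25% = 29.278816%.

29.278816%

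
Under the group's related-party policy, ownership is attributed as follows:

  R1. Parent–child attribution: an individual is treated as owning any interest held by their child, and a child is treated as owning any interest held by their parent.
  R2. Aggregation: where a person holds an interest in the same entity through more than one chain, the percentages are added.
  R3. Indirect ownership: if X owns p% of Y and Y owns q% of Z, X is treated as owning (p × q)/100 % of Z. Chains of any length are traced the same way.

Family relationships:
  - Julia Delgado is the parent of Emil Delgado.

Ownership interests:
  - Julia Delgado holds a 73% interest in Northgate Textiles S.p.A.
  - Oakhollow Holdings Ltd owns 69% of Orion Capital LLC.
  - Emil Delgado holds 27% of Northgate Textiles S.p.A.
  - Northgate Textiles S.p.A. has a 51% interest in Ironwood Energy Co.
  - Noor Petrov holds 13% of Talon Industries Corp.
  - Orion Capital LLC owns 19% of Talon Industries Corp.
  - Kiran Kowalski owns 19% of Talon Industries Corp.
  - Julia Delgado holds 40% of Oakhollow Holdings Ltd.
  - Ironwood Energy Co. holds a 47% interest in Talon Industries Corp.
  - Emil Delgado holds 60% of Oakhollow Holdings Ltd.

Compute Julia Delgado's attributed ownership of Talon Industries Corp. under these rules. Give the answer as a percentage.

By parent–child attribution (R1), Julia Delgado is treated as also owning Emil Delgado's interest in Northgate Textiles S.p.A, giving 73% + 27% = 100%.
By parent–child attribution (R1), Julia Delgado is treated as also owning Emil Delgado's interest in Oakhollow Holdings Ltd, giving 40% + 60% = 100%.
Chain via Northgate Textiles S.p.A. → Ironwood Energy Co. (R3): 100% × 51% × 47% = 23.97% of Talon Industries Corp.
Chain via Oakhollow Holdings Ltd → Orion Capital LLC (R3): 100% × 69% × 19% = 13.11% of Talon Industries Corp.
Aggregating (R2): 23.97% + 13.11% = 37.08%.

37.08%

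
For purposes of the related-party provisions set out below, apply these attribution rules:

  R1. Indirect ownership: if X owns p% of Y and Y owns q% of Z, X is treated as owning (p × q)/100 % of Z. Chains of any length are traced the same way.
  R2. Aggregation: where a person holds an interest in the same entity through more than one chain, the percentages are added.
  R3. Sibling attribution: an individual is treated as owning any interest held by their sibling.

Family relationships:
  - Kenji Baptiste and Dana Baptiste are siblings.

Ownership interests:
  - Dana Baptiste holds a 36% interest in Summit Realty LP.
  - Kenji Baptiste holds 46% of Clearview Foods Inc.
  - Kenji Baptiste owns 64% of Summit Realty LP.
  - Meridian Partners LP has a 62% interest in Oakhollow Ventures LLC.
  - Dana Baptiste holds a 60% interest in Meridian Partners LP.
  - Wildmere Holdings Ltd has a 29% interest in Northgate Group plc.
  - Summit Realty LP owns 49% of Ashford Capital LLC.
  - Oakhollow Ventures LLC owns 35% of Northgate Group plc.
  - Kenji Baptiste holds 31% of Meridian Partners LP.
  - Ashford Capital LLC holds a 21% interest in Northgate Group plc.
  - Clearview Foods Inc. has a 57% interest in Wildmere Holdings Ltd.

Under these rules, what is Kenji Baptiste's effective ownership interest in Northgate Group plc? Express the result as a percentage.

37.6408%

By sibling attribution (R3), Kenji Baptiste is treated as also owning Dana Baptiste's interest in Summit Realty LP, giving 64% + 36% = 100%.
By sibling attribution (R3), Kenji Baptiste is treated as also owning Dana Baptiste's interest in Meridian Partners LP, giving 31% + 60% = 91%.
Chain via Summit Realty LP → Ashford Capital LLC (R1): 100% × 49% × 21% = 10.29% of Northgate Group plc.
Chain via Meridian Partners LP → Oakhollow Ventures LLC (R1): 91% × 62% × 35% = 19.747% of Northgate Group plc.
Chain via Clearview Foods Inc. → Wildmere Holdings Ltd (R1): 46% × 57% × 29% = 7.6038% of Northgate Group plc.
Aggregating (R2): 10.29% + 19.747% + 7.6038% = 37.6408%.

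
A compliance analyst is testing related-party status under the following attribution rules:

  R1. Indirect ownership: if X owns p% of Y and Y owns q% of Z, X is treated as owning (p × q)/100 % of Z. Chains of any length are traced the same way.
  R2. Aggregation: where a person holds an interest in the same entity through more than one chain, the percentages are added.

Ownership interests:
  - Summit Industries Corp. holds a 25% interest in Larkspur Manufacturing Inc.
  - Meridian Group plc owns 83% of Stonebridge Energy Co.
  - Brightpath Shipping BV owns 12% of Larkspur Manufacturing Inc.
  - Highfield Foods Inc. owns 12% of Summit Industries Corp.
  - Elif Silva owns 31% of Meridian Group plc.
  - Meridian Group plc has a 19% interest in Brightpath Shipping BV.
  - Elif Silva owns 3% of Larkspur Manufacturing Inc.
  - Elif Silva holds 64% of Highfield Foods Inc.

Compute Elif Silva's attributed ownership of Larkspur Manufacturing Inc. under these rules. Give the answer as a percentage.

5.6268%

Chain via Meridian Group plc → Brightpath Shipping BV (R1): 31% × 19% × 12% = 0.7068% of Larkspur Manufacturing Inc.
Chain via Highfield Foods Inc. → Summit Industries Corp. (R1): 64% × 12% × 25% = 1.92% of Larkspur Manufacturing Inc.
Direct interest in Larkspur Manufacturing Inc: 3%.
Aggregating (R2): 0.7068% + 1.92% + 3% = 5.6268%.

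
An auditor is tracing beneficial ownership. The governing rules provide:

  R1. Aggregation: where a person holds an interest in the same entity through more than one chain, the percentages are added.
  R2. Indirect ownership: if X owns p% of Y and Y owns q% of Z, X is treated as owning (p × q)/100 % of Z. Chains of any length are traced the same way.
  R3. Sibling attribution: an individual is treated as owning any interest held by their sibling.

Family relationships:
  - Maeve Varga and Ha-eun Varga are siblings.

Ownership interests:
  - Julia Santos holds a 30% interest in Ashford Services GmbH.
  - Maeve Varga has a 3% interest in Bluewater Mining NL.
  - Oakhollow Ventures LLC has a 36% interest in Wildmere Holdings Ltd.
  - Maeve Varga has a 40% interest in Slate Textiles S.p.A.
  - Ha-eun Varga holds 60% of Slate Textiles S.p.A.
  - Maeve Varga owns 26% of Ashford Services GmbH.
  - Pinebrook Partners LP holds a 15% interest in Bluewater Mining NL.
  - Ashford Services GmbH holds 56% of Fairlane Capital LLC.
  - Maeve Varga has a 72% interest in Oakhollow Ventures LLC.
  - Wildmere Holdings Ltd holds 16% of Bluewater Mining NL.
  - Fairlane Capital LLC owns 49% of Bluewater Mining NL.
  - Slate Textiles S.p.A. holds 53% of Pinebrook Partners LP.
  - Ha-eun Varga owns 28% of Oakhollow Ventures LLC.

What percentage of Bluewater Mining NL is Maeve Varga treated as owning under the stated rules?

By sibling attribution (R3), Maeve Varga is treated as also owning Ha-eun Varga's interest in Oakhollow Ventures LLC, giving 72% + 28% = 100%.
By sibling attribution (R3), Maeve Varga is treated as also owning Ha-eun Varga's interest in Slate Textiles S.p.A, giving 40% + 60% = 100%.
Chain via Ashford Services GmbH → Fairlane Capital LLC (R2): 26% × 56% × 49% = 7.1344% of Bluewater Mining NL.
Chain via Oakhollow Ventures LLC → Wildmere Holdings Ltd (R2): 100% × 36% × 16% = 5.76% of Bluewater Mining NL.
Chain via Slate Textiles S.p.A. → Pinebrook Partners LP (R2): 100% × 53% × 15% = 7.95% of Bluewater Mining NL.
Direct interest in Bluewater Mining NL: 3%.
Aggregating (R1): 7.1344% + 5.76% + 7.95% + 3% = 23.8444%.

23.8444%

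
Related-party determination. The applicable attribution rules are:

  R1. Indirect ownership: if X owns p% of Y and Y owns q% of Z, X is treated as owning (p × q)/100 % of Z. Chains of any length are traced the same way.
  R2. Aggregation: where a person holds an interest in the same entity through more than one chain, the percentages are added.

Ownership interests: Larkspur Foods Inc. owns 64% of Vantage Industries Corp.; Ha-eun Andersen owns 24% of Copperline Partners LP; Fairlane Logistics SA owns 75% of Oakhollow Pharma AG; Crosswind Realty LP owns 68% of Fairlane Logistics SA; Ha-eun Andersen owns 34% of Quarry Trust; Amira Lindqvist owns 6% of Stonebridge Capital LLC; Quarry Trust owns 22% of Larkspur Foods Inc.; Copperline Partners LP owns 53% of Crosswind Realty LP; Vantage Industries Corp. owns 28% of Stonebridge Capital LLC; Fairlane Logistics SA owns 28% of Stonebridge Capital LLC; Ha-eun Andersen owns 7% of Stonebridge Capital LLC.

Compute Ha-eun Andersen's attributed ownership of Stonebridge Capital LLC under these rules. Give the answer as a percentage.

Chain via Quarry Trust → Larkspur Foods Inc. → Vantage Industries Corp. (R1): 34% × 22% × 64% × 28% = 1.340416% of Stonebridge Capital LLC.
Chain via Copperline Partners LP → Crosswind Realty LP → Fairlane Logistics SA (R1): 24% × 53% × 68% × 28% = 2.421888% of Stonebridge Capital LLC.
Direct interest in Stonebridge Capital LLC: 7%.
Aggregating (R2): 1.340416% + 2.421888% + 7% = 10.762304%.

10.762304%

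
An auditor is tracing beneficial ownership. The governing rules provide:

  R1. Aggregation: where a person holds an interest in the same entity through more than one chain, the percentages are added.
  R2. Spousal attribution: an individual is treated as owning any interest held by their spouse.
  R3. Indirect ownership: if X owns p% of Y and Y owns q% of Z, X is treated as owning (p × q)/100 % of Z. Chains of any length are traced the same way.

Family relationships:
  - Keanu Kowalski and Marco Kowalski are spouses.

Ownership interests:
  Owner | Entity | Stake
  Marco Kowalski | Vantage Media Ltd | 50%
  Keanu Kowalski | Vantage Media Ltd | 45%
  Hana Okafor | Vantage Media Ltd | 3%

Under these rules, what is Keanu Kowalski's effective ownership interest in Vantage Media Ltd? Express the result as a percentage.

By spousal attribution (R2), Keanu Kowalski is treated as also owning Marco Kowalski's interest in Vantage Media Ltd, giving 45% + 50% = 95%.
Direct interest in Vantage Media Ltd: 95%.

95%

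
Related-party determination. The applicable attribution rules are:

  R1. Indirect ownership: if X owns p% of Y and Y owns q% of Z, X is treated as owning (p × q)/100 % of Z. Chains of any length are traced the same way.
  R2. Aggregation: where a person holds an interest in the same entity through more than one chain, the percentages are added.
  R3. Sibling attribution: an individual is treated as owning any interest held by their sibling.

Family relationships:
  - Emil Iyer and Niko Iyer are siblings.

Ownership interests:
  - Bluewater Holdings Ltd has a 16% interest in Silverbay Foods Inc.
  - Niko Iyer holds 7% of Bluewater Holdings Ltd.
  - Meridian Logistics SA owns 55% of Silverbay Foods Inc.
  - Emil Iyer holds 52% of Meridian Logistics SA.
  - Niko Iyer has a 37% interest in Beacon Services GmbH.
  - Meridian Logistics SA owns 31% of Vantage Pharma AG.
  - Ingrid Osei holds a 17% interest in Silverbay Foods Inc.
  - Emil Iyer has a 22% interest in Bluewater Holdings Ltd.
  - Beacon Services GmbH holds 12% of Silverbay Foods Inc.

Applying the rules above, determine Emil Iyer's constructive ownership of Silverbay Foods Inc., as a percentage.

By sibling attribution (R3), Emil Iyer is treated as also owning Niko Iyer's interest in Bluewater Holdings Ltd, giving 22% + 7% = 29%.
By sibling attribution (R3), Emil Iyer is treated as owning Niko Iyer's 37% interest in Beacon Services GmbH.
Chain via Bluewater Holdings Ltd (R1): 29% × 16% = 4.64% of Silverbay Foods Inc.
Chain via Meridian Logistics SA (R1): 52% × 55% = 28.6% of Silverbay Foods Inc.
Chain via Beacon Services GmbH (R1): 37% × 12% = 4.44% of Silverbay Foods Inc.
Aggregating (R2): 4.64% + 28.6% + 4.44% = 37.68%.

37.68%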